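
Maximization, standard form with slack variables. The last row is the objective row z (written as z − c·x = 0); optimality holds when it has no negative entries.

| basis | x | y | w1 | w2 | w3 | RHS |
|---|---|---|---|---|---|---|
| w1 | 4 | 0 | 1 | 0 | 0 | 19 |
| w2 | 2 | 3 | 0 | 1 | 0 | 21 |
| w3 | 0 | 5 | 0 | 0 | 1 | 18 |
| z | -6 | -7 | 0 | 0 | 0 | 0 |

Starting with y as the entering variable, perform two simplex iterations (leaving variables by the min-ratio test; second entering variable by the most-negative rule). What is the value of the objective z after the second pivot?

Ratio test on column y — row 1: entry 0 ≤ 0; row 2: 21/3 = 7; row 3: 18/5 = 18/5. Minimum is 18/5 at row 3 (w3 leaves); pivot element 5.
Pivot on row 3; the z-row RHS becomes 0 − (-7)·(18/5) = 126/5.
Next entering variable (most negative z-row entry -6): x.
Ratio test on column x — row 1: 19/4 = 19/4; row 2: (51/5)/2 = 51/10; row 3: entry 0 ≤ 0. Minimum is 19/4 at row 1 (w1 leaves); pivot element 4.
After the second pivot the z-row RHS is 126/5 − (-6)·(19/4) = 537/10.

537/10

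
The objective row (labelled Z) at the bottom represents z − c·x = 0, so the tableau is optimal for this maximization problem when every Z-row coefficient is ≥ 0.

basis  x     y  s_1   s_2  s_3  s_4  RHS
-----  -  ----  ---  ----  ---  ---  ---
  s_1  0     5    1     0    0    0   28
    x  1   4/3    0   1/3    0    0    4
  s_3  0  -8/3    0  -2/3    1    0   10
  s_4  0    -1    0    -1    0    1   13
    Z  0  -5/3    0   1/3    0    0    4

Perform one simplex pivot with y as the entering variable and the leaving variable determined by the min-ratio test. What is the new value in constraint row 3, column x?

Ratio test on column y — row 1: 28/5 = 28/5; row 2: 4/(4/3) = 3; row 3: entry -8/3 ≤ 0; row 4: entry -1 ≤ 0. Minimum is 3 at row 2 (x leaves); pivot element 4/3.
Divide row 2 by 4/3; eliminate column y from the other rows.
Row 3 update in column x: 0 − (-8/3)·(3/4) = 2.

2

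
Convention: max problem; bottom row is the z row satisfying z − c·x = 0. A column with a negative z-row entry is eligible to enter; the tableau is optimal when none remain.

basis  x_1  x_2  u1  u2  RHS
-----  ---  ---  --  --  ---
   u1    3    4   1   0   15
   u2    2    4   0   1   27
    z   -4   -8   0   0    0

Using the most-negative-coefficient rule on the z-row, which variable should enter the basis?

Negative z-row entries: x_1: -4, x_2: -8.
The most negative is -8 in column x_2, so x_2 enters.

x_2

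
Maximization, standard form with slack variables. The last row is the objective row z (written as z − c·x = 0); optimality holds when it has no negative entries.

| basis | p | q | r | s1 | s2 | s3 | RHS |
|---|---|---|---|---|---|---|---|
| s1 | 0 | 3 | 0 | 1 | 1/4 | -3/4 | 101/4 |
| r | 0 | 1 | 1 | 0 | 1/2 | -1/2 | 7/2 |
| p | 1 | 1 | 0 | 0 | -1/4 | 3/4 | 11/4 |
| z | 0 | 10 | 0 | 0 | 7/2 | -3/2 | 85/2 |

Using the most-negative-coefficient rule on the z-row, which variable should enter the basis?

Negative z-row entries: s3: -3/2.
The most negative is -3/2 in column s3, so s3 enters.

s3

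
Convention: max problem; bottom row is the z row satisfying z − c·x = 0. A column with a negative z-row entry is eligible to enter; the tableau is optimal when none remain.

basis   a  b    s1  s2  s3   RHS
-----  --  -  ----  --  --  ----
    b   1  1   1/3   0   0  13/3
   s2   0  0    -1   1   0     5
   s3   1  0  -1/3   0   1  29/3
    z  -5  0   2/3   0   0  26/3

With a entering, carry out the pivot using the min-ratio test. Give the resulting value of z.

Ratio test on column a — row 1: (13/3)/1 = 13/3; row 2: entry 0 ≤ 0; row 3: (29/3)/1 = 29/3. Minimum is 13/3 at row 1 (b leaves); pivot element 1.
Pivot on row 1; the z-row RHS becomes 26/3 − (-5)·(13/3) = 91/3.

91/3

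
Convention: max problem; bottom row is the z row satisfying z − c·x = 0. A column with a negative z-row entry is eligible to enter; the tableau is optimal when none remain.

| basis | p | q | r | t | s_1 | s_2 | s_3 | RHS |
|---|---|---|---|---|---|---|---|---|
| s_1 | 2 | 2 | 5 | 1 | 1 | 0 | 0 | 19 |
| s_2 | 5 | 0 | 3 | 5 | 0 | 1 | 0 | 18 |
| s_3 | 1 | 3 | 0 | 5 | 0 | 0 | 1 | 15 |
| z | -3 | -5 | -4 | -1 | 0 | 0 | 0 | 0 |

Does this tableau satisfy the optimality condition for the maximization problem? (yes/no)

no

The z-row has a negative entry -5 in column q, so it is not optimal.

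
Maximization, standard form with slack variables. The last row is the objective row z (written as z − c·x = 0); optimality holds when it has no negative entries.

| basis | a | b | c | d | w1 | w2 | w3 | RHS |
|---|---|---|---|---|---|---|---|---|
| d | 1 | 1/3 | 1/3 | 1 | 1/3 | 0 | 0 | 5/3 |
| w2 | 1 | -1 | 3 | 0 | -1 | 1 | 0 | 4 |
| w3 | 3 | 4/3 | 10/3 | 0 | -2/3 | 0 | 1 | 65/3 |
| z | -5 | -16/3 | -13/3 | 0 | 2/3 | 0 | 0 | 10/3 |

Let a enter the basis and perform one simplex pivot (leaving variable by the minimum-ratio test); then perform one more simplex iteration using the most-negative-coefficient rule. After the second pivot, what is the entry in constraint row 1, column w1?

1

Ratio test on column a — row 1: (5/3)/1 = 5/3; row 2: 4/1 = 4; row 3: (65/3)/3 = 65/9. Minimum is 5/3 at row 1 (d leaves); pivot element 1.
Divide row 1 by 1; eliminate column a from the other rows.
Second iteration: most negative z-row entry is -11/3 in column b, so b enters.
Ratio test on column b — row 1: (5/3)/(1/3) = 5; row 2: entry -4/3 ≤ 0; row 3: (50/3)/(1/3) = 50. Minimum is 5 at row 1 (a leaves); pivot element 1/3.
Divide row 1 by 1/3; eliminate column b from the other rows.
After both pivots, the entry at constraint row 1, column w1 is 1.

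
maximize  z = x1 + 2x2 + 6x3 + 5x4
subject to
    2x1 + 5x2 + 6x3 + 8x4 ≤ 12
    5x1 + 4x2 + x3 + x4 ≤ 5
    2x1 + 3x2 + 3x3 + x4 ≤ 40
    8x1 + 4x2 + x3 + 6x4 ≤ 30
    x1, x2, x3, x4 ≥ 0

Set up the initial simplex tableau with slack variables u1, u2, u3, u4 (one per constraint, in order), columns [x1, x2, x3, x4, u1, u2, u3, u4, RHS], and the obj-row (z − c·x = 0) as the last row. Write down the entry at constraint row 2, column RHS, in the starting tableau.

5

The RHS of constraint 2 is b_2 = 5.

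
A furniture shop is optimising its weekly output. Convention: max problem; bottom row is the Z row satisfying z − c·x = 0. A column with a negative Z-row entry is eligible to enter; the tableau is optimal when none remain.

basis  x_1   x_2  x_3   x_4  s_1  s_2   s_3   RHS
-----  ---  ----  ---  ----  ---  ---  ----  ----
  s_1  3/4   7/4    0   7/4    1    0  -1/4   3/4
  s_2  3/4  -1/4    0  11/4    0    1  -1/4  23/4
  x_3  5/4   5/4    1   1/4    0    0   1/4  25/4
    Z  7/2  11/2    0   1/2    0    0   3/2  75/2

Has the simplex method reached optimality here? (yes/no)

yes

Every Z-row coefficient is ≥ 0, so the tableau is optimal.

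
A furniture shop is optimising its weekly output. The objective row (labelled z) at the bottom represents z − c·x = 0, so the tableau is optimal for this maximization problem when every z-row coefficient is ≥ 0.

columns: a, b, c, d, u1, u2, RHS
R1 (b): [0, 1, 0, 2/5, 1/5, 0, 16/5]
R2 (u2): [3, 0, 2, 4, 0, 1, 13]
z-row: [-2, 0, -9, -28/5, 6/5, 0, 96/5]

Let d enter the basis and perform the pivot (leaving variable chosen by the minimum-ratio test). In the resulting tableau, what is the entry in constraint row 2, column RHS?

Ratio test on column d — row 1: (16/5)/(2/5) = 8; row 2: 13/4 = 13/4. Minimum is 13/4 at row 2 (u2 leaves); pivot element 4.
Divide row 2 by 4; eliminate column d from the other rows.
In the new row 2, the RHS entry is the old entry divided by the pivot: 13/4 = 13/4.

13/4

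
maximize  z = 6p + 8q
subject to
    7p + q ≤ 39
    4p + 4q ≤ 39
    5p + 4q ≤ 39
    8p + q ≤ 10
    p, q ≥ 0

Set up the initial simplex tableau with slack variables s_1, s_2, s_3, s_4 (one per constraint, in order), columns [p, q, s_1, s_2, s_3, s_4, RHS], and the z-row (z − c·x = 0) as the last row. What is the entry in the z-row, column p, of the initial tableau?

The z-row carries the negated objective coefficients: the p entry is -6.

-6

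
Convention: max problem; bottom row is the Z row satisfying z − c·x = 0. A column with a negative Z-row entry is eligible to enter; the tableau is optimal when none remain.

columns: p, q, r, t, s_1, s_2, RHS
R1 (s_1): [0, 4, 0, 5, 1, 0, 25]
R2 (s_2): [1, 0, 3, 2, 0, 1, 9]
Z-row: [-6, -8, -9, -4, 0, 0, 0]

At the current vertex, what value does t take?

0

t is not in the basis, so in the current basic feasible solution t = 0.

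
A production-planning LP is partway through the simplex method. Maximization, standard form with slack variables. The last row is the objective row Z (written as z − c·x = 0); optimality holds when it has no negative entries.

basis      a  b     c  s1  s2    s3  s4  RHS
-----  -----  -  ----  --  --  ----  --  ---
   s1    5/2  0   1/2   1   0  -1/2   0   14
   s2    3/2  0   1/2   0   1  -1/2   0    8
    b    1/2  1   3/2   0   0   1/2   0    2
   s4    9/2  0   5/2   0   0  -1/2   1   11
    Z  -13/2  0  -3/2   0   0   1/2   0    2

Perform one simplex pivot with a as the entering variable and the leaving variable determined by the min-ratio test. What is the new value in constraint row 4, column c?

5/9

Ratio test on column a — row 1: 14/(5/2) = 28/5; row 2: 8/(3/2) = 16/3; row 3: 2/(1/2) = 4; row 4: 11/(9/2) = 22/9. Minimum is 22/9 at row 4 (s4 leaves); pivot element 9/2.
Divide row 4 by 9/2; eliminate column a from the other rows.
In the new row 4, the c entry is the old entry divided by the pivot: (5/2)/(9/2) = 5/9.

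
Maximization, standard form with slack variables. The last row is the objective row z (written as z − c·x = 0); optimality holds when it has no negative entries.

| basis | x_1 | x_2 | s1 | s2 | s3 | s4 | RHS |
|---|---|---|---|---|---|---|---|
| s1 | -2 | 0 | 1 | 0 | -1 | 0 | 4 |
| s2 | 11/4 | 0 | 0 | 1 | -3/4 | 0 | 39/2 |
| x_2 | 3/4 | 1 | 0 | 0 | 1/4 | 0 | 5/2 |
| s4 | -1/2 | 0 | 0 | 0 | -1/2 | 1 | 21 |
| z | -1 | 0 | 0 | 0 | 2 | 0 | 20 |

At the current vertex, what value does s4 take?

s4 is basic (row 4); its value is the RHS of that row, 21.

21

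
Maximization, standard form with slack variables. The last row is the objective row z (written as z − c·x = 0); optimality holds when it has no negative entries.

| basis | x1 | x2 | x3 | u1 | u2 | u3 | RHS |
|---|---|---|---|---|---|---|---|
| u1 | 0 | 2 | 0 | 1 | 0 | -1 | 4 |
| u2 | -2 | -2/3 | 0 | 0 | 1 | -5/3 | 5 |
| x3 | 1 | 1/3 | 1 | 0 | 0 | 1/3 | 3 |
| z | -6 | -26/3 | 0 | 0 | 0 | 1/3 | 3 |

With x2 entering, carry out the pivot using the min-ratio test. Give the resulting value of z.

61/3

Ratio test on column x2 — row 1: 4/2 = 2; row 2: entry -2/3 ≤ 0; row 3: 3/(1/3) = 9. Minimum is 2 at row 1 (u1 leaves); pivot element 2.
Pivot on row 1; the z-row RHS becomes 3 − (-26/3)·2 = 61/3.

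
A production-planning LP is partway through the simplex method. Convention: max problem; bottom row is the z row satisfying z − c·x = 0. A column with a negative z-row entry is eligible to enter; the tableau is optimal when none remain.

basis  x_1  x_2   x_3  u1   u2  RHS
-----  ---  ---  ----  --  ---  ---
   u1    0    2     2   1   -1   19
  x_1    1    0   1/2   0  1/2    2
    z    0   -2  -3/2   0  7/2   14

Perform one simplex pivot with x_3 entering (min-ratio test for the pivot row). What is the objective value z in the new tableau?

Ratio test on column x_3 — row 1: 19/2 = 19/2; row 2: 2/(1/2) = 4. Minimum is 4 at row 2 (x_1 leaves); pivot element 1/2.
Pivot on row 2; the z-row RHS becomes 14 − (-3/2)·4 = 20.

20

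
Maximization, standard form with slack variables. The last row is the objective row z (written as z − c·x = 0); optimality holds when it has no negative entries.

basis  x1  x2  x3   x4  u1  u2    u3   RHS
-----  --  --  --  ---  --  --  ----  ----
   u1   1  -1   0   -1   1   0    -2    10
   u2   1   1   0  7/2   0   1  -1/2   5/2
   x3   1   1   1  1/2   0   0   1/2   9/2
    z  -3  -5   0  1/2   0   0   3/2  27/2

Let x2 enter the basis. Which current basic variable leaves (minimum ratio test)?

Column x2 entries and ratios — u1: -1 ≤ 0, skip; u2: (5/2)/1 = 5/2; x3: (9/2)/1 = 9/2.
Smallest ratio is 5/2 in the row of u2, so u2 leaves.

u2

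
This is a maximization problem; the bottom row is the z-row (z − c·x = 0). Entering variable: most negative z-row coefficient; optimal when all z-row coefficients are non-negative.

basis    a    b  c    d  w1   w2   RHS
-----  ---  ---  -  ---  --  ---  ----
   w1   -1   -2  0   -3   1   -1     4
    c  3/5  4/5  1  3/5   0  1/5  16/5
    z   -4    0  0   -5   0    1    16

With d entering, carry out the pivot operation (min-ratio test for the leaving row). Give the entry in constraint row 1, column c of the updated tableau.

Ratio test on column d — row 1: entry -3 ≤ 0; row 2: (16/5)/(3/5) = 16/3. Minimum is 16/3 at row 2 (c leaves); pivot element 3/5.
Divide row 2 by 3/5; eliminate column d from the other rows.
Row 1 update in column c: 0 − (-3)·(5/3) = 5.

5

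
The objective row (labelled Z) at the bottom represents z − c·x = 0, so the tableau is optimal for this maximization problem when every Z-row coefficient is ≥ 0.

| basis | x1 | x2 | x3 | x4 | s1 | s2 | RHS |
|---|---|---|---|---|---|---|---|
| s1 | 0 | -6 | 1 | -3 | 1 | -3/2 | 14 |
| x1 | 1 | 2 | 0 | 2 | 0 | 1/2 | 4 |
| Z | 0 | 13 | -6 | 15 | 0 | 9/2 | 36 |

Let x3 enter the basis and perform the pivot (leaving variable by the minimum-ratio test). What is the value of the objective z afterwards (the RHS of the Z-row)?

Ratio test on column x3 — row 1: 14/1 = 14; row 2: entry 0 ≤ 0. Minimum is 14 at row 1 (s1 leaves); pivot element 1.
Pivot on row 1; the Z-row RHS becomes 36 − (-6)·14 = 120.

120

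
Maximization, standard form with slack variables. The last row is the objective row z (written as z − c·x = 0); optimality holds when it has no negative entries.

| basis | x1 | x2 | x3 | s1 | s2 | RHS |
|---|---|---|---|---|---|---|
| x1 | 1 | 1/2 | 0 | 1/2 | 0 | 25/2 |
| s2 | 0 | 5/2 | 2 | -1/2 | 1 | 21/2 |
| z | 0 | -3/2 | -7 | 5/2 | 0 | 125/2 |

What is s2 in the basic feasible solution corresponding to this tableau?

s2 is basic (row 2); its value is the RHS of that row, 21/2.

21/2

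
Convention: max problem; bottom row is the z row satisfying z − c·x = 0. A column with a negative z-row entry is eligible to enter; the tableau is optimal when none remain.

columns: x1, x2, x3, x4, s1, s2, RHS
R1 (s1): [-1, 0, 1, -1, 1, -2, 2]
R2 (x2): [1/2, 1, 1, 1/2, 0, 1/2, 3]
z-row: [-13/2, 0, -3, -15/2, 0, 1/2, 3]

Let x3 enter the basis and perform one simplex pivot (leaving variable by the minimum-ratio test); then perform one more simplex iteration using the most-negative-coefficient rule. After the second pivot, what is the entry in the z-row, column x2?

Ratio test on column x3 — row 1: 2/1 = 2; row 2: 3/1 = 3. Minimum is 2 at row 1 (s1 leaves); pivot element 1.
Divide row 1 by 1; eliminate column x3 from the other rows.
Second iteration: most negative z-row entry is -21/2 in column x4, so x4 enters.
Ratio test on column x4 — row 1: entry -1 ≤ 0; row 2: 1/(3/2) = 2/3. Minimum is 2/3 at row 2 (x2 leaves); pivot element 3/2.
Divide row 2 by 3/2; eliminate column x4 from the other rows.
After both pivots, the entry at the z-row, column x2 is 7.

7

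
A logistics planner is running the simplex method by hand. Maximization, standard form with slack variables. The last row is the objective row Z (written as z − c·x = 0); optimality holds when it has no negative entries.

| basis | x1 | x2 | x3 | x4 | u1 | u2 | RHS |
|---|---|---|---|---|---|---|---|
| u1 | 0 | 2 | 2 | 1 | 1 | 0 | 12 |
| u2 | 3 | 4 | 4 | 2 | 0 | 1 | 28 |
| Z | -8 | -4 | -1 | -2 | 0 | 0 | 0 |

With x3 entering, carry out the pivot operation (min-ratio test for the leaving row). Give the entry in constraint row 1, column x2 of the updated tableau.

Ratio test on column x3 — row 1: 12/2 = 6; row 2: 28/4 = 7. Minimum is 6 at row 1 (u1 leaves); pivot element 2.
Divide row 1 by 2; eliminate column x3 from the other rows.
In the new row 1, the x2 entry is the old entry divided by the pivot: 2/2 = 1.

1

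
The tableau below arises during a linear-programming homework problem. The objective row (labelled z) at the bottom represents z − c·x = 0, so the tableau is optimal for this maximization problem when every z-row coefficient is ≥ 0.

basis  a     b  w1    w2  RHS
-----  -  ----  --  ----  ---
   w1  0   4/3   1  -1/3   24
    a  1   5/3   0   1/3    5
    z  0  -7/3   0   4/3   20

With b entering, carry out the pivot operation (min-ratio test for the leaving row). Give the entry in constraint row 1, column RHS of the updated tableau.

20

Ratio test on column b — row 1: 24/(4/3) = 18; row 2: 5/(5/3) = 3. Minimum is 3 at row 2 (a leaves); pivot element 5/3.
Divide row 2 by 5/3; eliminate column b from the other rows.
Row 1 update in column RHS: 24 − (4/3)·3 = 20.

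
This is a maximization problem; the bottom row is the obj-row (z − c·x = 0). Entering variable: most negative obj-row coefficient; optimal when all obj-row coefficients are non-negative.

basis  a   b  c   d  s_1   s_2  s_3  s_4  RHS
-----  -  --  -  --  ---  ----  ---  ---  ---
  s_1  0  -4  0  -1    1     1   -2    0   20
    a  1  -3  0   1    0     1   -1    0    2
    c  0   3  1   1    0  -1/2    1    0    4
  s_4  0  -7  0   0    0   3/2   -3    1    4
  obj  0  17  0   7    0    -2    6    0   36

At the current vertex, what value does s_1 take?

20

s_1 is basic (row 1); its value is the RHS of that row, 20.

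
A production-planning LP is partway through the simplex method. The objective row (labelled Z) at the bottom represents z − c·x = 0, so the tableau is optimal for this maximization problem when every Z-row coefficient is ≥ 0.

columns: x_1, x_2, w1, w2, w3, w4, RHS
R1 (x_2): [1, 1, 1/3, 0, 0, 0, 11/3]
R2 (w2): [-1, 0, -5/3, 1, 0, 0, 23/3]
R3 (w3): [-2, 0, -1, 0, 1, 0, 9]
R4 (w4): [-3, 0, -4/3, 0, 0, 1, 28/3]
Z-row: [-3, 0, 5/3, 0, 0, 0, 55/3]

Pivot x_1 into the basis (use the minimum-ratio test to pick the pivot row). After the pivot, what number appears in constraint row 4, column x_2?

3

Ratio test on column x_1 — row 1: (11/3)/1 = 11/3; row 2: entry -1 ≤ 0; row 3: entry -2 ≤ 0; row 4: entry -3 ≤ 0. Minimum is 11/3 at row 1 (x_2 leaves); pivot element 1.
Divide row 1 by 1; eliminate column x_1 from the other rows.
Row 4 update in column x_2: 0 − (-3)·1 = 3.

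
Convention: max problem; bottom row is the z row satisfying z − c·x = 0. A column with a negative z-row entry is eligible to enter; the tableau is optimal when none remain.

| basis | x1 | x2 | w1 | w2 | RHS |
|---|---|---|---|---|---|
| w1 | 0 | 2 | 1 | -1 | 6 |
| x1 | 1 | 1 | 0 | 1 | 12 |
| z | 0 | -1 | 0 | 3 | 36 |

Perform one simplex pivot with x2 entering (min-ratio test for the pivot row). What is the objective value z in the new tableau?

39

Ratio test on column x2 — row 1: 6/2 = 3; row 2: 12/1 = 12. Minimum is 3 at row 1 (w1 leaves); pivot element 2.
Pivot on row 1; the z-row RHS becomes 36 − (-1)·3 = 39.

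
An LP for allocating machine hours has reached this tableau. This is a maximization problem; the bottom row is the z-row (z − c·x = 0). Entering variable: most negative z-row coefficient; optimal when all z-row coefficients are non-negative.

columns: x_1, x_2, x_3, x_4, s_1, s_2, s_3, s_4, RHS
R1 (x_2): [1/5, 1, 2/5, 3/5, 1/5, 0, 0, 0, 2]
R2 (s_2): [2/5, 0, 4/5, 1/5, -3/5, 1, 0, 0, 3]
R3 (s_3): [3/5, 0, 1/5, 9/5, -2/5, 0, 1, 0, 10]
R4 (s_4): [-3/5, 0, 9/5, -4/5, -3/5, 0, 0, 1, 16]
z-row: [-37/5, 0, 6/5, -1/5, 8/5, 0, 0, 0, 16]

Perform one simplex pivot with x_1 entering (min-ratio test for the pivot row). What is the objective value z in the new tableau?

Ratio test on column x_1 — row 1: 2/(1/5) = 10; row 2: 3/(2/5) = 15/2; row 3: 10/(3/5) = 50/3; row 4: entry -3/5 ≤ 0. Minimum is 15/2 at row 2 (s_2 leaves); pivot element 2/5.
Pivot on row 2; the z-row RHS becomes 16 − (-37/5)·(15/2) = 143/2.

143/2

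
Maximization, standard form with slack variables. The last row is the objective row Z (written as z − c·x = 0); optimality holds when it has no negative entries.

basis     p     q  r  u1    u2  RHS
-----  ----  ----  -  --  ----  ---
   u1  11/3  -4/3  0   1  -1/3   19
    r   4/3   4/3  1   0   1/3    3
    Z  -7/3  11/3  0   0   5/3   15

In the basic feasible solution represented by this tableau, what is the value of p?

p is not in the basis, so in the current basic feasible solution p = 0.

0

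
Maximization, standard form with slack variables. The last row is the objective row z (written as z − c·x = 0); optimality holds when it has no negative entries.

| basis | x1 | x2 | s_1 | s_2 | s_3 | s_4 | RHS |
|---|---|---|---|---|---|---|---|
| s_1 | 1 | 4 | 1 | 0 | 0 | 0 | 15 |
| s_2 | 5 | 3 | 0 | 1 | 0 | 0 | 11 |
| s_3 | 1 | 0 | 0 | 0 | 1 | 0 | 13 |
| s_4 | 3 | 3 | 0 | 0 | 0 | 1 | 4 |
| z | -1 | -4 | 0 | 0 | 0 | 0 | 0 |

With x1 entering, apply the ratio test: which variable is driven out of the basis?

s_4

Column x1 entries and ratios — s_1: 15/1 = 15; s_2: 11/5 = 11/5; s_3: 13/1 = 13; s_4: 4/3 = 4/3.
Smallest ratio is 4/3 in the row of s_4, so s_4 leaves.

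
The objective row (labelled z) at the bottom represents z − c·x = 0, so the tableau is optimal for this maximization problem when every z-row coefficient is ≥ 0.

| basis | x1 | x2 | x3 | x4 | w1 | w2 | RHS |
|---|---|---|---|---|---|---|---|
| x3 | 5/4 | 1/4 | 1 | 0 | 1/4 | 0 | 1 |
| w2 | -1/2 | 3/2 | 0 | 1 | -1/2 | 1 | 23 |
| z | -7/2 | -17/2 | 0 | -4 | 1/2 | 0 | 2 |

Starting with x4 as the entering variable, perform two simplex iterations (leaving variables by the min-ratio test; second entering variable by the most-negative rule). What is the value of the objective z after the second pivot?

Ratio test on column x4 — row 1: entry 0 ≤ 0; row 2: 23/1 = 23. Minimum is 23 at row 2 (w2 leaves); pivot element 1.
Pivot on row 2; the z-row RHS becomes 2 − (-4)·23 = 94.
Next entering variable (most negative z-row entry -11/2): x1.
Ratio test on column x1 — row 1: 1/(5/4) = 4/5; row 2: entry -1/2 ≤ 0. Minimum is 4/5 at row 1 (x3 leaves); pivot element 5/4.
After the second pivot the z-row RHS is 94 − (-11/2)·(4/5) = 492/5.

492/5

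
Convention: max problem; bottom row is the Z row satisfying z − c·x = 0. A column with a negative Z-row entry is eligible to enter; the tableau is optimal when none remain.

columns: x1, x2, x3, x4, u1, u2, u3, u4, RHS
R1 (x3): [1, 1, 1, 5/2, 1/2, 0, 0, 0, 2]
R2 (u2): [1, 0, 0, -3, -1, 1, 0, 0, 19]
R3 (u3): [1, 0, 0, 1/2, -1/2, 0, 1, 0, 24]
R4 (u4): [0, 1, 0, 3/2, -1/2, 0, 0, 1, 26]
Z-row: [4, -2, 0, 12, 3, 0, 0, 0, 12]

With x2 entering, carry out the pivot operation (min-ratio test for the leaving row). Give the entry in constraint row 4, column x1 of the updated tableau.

-1

Ratio test on column x2 — row 1: 2/1 = 2; row 2: entry 0 ≤ 0; row 3: entry 0 ≤ 0; row 4: 26/1 = 26. Minimum is 2 at row 1 (x3 leaves); pivot element 1.
Divide row 1 by 1; eliminate column x2 from the other rows.
Row 4 update in column x1: 0 − 1·1 = -1.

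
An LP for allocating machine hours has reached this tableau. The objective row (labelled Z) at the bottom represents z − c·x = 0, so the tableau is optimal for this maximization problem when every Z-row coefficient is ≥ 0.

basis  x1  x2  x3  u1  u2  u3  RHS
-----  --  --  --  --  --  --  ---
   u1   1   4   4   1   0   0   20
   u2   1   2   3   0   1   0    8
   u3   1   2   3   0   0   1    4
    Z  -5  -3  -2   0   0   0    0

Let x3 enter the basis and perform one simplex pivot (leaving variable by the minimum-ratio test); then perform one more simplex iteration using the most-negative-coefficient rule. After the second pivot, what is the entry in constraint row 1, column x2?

Ratio test on column x3 — row 1: 20/4 = 5; row 2: 8/3 = 8/3; row 3: 4/3 = 4/3. Minimum is 4/3 at row 3 (u3 leaves); pivot element 3.
Divide row 3 by 3; eliminate column x3 from the other rows.
Second iteration: most negative Z-row entry is -13/3 in column x1, so x1 enters.
Ratio test on column x1 — row 1: entry -1/3 ≤ 0; row 2: entry 0 ≤ 0; row 3: (4/3)/(1/3) = 4. Minimum is 4 at row 3 (x3 leaves); pivot element 1/3.
Divide row 3 by 1/3; eliminate column x1 from the other rows.
After both pivots, the entry at constraint row 1, column x2 is 2.

2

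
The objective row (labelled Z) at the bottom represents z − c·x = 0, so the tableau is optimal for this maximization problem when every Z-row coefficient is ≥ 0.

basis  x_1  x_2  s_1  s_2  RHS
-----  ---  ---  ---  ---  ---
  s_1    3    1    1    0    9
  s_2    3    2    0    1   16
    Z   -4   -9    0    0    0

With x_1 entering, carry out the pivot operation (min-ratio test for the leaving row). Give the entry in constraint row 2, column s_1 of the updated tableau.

-1

Ratio test on column x_1 — row 1: 9/3 = 3; row 2: 16/3 = 16/3. Minimum is 3 at row 1 (s_1 leaves); pivot element 3.
Divide row 1 by 3; eliminate column x_1 from the other rows.
Row 2 update in column s_1: 0 − 3·(1/3) = -1.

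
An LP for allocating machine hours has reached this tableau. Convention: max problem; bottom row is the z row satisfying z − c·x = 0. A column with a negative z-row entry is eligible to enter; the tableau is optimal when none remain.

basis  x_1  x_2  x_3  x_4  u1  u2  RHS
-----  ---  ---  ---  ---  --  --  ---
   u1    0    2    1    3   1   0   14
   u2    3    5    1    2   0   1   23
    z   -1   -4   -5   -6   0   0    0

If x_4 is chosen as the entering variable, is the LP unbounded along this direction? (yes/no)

Column x_4 has positive entries in row(s) 1, 2, so the ratio test bounds it — not unbounded.

no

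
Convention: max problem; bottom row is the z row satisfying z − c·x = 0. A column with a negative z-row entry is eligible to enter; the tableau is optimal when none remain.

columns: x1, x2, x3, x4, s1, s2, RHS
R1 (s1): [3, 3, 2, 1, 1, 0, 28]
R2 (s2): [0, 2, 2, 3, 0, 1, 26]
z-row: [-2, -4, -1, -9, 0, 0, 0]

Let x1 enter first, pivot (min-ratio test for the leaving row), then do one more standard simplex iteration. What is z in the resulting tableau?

818/9

Ratio test on column x1 — row 1: 28/3 = 28/3; row 2: entry 0 ≤ 0. Minimum is 28/3 at row 1 (s1 leaves); pivot element 3.
Pivot on row 1; the z-row RHS becomes 0 − (-2)·(28/3) = 56/3.
Next entering variable (most negative z-row entry -25/3): x4.
Ratio test on column x4 — row 1: (28/3)/(1/3) = 28; row 2: 26/3 = 26/3. Minimum is 26/3 at row 2 (s2 leaves); pivot element 3.
After the second pivot the z-row RHS is 56/3 − (-25/3)·(26/3) = 818/9.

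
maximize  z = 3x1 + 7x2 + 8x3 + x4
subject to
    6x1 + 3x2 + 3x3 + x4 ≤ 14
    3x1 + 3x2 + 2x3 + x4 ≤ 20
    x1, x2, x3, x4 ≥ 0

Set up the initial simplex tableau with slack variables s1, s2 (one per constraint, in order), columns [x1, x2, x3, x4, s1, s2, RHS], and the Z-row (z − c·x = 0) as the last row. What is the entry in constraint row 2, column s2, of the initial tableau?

1

Slack s2 belongs to constraint 2; its column is the unit vector e_2, so the entry in row 2 is 1.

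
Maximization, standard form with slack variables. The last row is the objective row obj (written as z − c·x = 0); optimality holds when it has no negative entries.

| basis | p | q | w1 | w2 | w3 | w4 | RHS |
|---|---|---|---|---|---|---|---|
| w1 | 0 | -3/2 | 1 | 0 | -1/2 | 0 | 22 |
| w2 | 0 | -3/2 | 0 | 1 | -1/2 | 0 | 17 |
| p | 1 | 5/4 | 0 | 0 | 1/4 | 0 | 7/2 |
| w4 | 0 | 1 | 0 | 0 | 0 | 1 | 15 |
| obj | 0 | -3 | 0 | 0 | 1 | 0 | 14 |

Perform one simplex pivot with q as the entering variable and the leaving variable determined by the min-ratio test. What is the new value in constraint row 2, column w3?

-1/5

Ratio test on column q — row 1: entry -3/2 ≤ 0; row 2: entry -3/2 ≤ 0; row 3: (7/2)/(5/4) = 14/5; row 4: 15/1 = 15. Minimum is 14/5 at row 3 (p leaves); pivot element 5/4.
Divide row 3 by 5/4; eliminate column q from the other rows.
Row 2 update in column w3: -1/2 − (-3/2)·(1/5) = -1/5.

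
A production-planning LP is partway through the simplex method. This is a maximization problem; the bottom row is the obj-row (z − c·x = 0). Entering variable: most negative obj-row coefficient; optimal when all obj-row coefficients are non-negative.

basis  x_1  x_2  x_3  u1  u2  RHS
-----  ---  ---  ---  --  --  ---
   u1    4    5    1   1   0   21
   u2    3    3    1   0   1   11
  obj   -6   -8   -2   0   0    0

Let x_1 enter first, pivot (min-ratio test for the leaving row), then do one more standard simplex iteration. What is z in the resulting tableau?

Ratio test on column x_1 — row 1: 21/4 = 21/4; row 2: 11/3 = 11/3. Minimum is 11/3 at row 2 (u2 leaves); pivot element 3.
Pivot on row 2; the obj-row RHS becomes 0 − (-6)·(11/3) = 22.
Next entering variable (most negative obj-row entry -2): x_2.
Ratio test on column x_2 — row 1: (19/3)/1 = 19/3; row 2: (11/3)/1 = 11/3. Minimum is 11/3 at row 2 (x_1 leaves); pivot element 1.
After the second pivot the obj-row RHS is 22 − (-2)·(11/3) = 88/3.

88/3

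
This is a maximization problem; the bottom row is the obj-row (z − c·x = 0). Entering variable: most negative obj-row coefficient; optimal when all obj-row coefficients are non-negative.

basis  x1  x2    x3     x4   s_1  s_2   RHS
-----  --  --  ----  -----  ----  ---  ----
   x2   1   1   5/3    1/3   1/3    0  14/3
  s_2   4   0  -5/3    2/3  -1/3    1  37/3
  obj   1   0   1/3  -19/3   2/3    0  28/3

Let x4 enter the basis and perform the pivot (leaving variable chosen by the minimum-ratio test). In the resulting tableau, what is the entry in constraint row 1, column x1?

3

Ratio test on column x4 — row 1: (14/3)/(1/3) = 14; row 2: (37/3)/(2/3) = 37/2. Minimum is 14 at row 1 (x2 leaves); pivot element 1/3.
Divide row 1 by 1/3; eliminate column x4 from the other rows.
In the new row 1, the x1 entry is the old entry divided by the pivot: 1/(1/3) = 3.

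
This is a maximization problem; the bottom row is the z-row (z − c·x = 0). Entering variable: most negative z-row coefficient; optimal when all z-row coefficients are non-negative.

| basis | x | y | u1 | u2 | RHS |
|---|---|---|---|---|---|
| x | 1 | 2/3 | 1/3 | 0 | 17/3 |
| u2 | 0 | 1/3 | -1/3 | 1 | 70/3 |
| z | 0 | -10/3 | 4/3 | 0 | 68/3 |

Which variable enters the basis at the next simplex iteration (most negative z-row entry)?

y

Negative z-row entries: y: -10/3.
The most negative is -10/3 in column y, so y enters.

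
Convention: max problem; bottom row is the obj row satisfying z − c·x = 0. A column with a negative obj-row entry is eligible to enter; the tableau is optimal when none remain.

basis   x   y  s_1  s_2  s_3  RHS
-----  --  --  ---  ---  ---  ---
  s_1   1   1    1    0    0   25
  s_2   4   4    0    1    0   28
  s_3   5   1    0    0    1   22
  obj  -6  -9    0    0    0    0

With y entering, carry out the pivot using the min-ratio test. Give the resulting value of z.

63

Ratio test on column y — row 1: 25/1 = 25; row 2: 28/4 = 7; row 3: 22/1 = 22. Minimum is 7 at row 2 (s_2 leaves); pivot element 4.
Pivot on row 2; the obj-row RHS becomes 0 − (-9)·7 = 63.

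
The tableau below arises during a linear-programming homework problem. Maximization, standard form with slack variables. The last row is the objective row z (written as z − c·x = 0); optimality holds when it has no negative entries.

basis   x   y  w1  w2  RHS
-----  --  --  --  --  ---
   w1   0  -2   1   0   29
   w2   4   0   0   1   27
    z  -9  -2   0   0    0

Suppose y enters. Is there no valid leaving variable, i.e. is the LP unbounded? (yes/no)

Every constraint-row entry in column y is ≤ 0, so increasing y is unbounded.

yes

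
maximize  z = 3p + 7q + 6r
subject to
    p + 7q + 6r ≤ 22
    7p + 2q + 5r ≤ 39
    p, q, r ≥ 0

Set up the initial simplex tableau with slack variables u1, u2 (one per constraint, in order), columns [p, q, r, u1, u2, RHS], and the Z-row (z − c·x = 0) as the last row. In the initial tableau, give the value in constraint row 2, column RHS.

39

The RHS of constraint 2 is b_2 = 39.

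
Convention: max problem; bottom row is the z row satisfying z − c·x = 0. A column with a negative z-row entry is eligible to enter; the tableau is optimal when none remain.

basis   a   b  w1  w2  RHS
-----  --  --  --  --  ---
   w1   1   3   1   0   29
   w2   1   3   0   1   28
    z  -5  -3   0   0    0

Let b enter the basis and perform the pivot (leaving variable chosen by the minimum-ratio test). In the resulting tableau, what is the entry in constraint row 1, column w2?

Ratio test on column b — row 1: 29/3 = 29/3; row 2: 28/3 = 28/3. Minimum is 28/3 at row 2 (w2 leaves); pivot element 3.
Divide row 2 by 3; eliminate column b from the other rows.
Row 1 update in column w2: 0 − 3·(1/3) = -1.

-1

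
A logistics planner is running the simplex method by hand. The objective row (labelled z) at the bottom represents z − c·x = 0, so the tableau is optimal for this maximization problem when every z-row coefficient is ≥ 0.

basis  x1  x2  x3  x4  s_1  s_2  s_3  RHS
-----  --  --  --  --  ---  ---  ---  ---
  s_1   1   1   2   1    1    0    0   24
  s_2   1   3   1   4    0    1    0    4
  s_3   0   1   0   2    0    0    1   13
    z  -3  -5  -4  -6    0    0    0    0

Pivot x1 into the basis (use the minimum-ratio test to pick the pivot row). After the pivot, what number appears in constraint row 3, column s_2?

Ratio test on column x1 — row 1: 24/1 = 24; row 2: 4/1 = 4; row 3: entry 0 ≤ 0. Minimum is 4 at row 2 (s_2 leaves); pivot element 1.
Divide row 2 by 1; eliminate column x1 from the other rows.
Row 3 update in column s_2: 0 − 0·1 = 0.

0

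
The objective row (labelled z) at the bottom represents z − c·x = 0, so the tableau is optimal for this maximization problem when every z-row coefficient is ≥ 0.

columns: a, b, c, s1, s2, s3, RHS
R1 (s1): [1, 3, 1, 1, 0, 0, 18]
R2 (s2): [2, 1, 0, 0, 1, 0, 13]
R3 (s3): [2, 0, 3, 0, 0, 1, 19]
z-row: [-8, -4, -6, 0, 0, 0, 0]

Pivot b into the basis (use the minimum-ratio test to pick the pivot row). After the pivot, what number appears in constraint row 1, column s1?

Ratio test on column b — row 1: 18/3 = 6; row 2: 13/1 = 13; row 3: entry 0 ≤ 0. Minimum is 6 at row 1 (s1 leaves); pivot element 3.
Divide row 1 by 3; eliminate column b from the other rows.
In the new row 1, the s1 entry is the old entry divided by the pivot: 1/3 = 1/3.

1/3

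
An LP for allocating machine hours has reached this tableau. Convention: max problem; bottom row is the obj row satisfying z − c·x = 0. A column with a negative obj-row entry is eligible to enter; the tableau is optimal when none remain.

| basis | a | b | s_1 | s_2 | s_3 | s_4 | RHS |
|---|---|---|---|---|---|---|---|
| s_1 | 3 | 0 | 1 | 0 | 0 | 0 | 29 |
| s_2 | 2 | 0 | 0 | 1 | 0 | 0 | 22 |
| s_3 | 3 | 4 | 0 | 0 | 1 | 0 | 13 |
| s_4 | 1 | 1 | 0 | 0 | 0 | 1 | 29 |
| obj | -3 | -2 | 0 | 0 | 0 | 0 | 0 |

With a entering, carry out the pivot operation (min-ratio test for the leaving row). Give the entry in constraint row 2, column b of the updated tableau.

-8/3

Ratio test on column a — row 1: 29/3 = 29/3; row 2: 22/2 = 11; row 3: 13/3 = 13/3; row 4: 29/1 = 29. Minimum is 13/3 at row 3 (s_3 leaves); pivot element 3.
Divide row 3 by 3; eliminate column a from the other rows.
Row 2 update in column b: 0 − 2·(4/3) = -8/3.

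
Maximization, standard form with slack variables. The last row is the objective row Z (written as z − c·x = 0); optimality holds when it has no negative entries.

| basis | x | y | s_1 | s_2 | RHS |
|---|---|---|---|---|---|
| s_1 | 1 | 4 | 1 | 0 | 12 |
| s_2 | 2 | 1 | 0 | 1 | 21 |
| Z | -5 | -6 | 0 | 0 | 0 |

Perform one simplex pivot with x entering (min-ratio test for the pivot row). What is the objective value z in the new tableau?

105/2

Ratio test on column x — row 1: 12/1 = 12; row 2: 21/2 = 21/2. Minimum is 21/2 at row 2 (s_2 leaves); pivot element 2.
Pivot on row 2; the Z-row RHS becomes 0 − (-5)·(21/2) = 105/2.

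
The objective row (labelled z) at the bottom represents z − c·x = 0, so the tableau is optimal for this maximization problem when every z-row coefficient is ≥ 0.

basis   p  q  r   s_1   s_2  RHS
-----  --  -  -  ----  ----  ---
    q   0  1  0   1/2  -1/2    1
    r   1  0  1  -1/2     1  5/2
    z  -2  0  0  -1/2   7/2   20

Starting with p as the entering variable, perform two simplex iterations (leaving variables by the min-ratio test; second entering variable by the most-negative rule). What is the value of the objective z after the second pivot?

Ratio test on column p — row 1: entry 0 ≤ 0; row 2: (5/2)/1 = 5/2. Minimum is 5/2 at row 2 (r leaves); pivot element 1.
Pivot on row 2; the z-row RHS becomes 20 − (-2)·(5/2) = 25.
Next entering variable (most negative z-row entry -3/2): s_1.
Ratio test on column s_1 — row 1: 1/(1/2) = 2; row 2: entry -1/2 ≤ 0. Minimum is 2 at row 1 (q leaves); pivot element 1/2.
After the second pivot the z-row RHS is 25 − (-3/2)·2 = 28.

28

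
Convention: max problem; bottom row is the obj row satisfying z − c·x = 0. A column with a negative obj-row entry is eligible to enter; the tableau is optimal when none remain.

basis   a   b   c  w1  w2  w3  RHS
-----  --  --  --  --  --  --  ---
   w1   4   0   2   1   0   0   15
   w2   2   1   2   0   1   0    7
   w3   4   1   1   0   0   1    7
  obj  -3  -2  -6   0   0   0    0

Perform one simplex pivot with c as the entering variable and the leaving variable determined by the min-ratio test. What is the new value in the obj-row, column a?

3

Ratio test on column c — row 1: 15/2 = 15/2; row 2: 7/2 = 7/2; row 3: 7/1 = 7. Minimum is 7/2 at row 2 (w2 leaves); pivot element 2.
Divide row 2 by 2; eliminate column c from the other rows.
obj-row update in column a: -3 − (-6)·1 = 3.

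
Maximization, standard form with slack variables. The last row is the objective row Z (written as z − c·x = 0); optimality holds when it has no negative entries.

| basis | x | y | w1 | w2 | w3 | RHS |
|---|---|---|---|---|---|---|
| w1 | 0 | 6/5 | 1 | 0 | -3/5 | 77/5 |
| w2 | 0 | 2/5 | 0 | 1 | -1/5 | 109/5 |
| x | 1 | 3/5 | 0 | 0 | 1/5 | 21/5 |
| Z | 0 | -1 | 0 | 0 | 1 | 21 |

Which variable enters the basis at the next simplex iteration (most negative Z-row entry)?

y

Negative Z-row entries: y: -1.
The most negative is -1 in column y, so y enters.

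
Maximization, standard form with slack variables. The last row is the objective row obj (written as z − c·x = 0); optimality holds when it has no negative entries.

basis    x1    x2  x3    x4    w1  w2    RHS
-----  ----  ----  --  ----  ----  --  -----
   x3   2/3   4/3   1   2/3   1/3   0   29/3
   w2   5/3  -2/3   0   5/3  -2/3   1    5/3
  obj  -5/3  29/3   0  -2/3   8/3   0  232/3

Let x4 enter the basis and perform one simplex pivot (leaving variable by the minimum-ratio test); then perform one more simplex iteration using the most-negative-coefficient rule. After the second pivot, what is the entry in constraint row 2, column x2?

Ratio test on column x4 — row 1: (29/3)/(2/3) = 29/2; row 2: (5/3)/(5/3) = 1. Minimum is 1 at row 2 (w2 leaves); pivot element 5/3.
Divide row 2 by 5/3; eliminate column x4 from the other rows.
Second iteration: most negative obj-row entry is -1 in column x1, so x1 enters.
Ratio test on column x1 — row 1: entry 0 ≤ 0; row 2: 1/1 = 1. Minimum is 1 at row 2 (x4 leaves); pivot element 1.
Divide row 2 by 1; eliminate column x1 from the other rows.
After both pivots, the entry at constraint row 2, column x2 is -2/5.

-2/5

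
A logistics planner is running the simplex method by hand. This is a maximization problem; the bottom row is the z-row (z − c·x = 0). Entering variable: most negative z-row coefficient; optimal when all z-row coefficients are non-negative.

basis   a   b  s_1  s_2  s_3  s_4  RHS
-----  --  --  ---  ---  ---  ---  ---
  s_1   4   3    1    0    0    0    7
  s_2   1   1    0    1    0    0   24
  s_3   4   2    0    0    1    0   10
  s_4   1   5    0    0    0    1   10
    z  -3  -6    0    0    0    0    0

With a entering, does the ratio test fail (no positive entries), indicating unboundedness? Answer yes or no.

Column a has positive entries in row(s) 1, 2, 3, 4, so the ratio test bounds it — not unbounded.

no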